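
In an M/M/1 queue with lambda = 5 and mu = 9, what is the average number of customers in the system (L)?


rho = 5/9; L = rho/(1-rho) = 1.25

1.25


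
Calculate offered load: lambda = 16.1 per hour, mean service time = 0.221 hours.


Offered load a = lambda * E[S] = 16.1 * 0.221 = 3.56 Erlangs

3.56 Erlangs


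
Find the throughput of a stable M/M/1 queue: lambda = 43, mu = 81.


For a stable queue (lambda < mu), throughput = lambda = 43 per hour

43 per hour


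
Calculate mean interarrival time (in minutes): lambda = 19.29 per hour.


Mean interarrival time = 60/lambda = 60/19.29 = 3.11 minutes

3.11 minutes


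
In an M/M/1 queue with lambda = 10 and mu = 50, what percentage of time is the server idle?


Idle fraction = (1 - rho) * 100 = (1 - 10/50) * 100 = 80.0%

80.0%


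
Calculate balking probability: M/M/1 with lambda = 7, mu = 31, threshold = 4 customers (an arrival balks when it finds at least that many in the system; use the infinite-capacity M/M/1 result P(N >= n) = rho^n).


P(N >= 4) = rho^4 = (7/31)^4 = 0.0026

0.0026


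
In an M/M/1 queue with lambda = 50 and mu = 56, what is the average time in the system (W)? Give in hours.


W = 1/(mu - lambda) = 1/(56 - 50) = 0.1667 hours

0.1667 hours


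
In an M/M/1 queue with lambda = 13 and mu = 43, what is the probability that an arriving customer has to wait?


P(wait) = rho = lambda/mu = 13/43 = 0.3023

0.3023


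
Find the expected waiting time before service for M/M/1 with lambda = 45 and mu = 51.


rho = 45/51; Wq = rho/(mu - lambda) = 0.1471 hours

0.1471 hours


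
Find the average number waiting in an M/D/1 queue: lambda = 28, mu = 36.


M/D/1: Lq = rho^2 / (2*(1-rho)) where rho = 28/36; Lq = 1.36

1.36


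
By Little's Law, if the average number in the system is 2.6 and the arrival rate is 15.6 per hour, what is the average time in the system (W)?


W = L / lambda = 2.6 / 15.6 = 0.1667 hours

0.1667 hours


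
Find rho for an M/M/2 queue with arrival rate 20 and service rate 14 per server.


rho = lambda/(c*mu) = 20/(2*14) = 0.7143

0.7143


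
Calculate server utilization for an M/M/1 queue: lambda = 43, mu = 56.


rho = lambda/mu = 43/56 = 0.7679

0.7679


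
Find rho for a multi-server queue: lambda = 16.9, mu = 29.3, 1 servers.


rho = lambda / (c * mu) = 16.9 / (1 * 29.3) = 0.5768

0.5768


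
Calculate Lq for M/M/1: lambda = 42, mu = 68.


rho = 42/68; Lq = rho^2/(1-rho) = 1.0

1.0


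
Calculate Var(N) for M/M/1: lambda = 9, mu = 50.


rho = 9/50; Var(N) = rho/(1-rho)^2 = 0.27

0.27


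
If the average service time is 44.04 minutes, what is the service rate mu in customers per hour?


mu = 60 / avg_service_time = 60 / 44.04 = 1.36 per hour

1.36 per hour


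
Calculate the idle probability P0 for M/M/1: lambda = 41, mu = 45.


P0 = 1 - rho = 1 - 41/45 = 0.0889

0.0889


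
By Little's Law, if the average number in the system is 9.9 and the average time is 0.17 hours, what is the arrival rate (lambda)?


lambda = L / W = 9.9 / 0.17 = 58.24 per hour

58.24 per hour


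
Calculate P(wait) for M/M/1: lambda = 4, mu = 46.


P(wait) = rho = lambda/mu = 4/46 = 0.087

0.087


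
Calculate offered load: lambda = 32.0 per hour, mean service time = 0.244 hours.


Offered load a = lambda * E[S] = 32.0 * 0.244 = 7.81 Erlangs

7.81 Erlangs


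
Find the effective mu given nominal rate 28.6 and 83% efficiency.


Effective rate = mu * efficiency = 28.6 * 0.83 = 23.74 per hour

23.74 per hour


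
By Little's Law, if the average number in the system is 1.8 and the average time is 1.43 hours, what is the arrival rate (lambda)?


lambda = L / W = 1.8 / 1.43 = 1.26 per hour

1.26 per hour


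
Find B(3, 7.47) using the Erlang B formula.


B(N,A) = (A^N/N!) / sum(A^k/k!, k=0..N) with N=3, A=7.47 = 0.6564

0.6564


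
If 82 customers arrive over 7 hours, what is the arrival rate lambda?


lambda = total arrivals / time = 82 / 7 = 11.71 per hour

11.71 per hour


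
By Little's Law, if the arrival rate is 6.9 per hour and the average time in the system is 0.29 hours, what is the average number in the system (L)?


L = lambda * W = 6.9 * 0.29 = 2.0

2.0


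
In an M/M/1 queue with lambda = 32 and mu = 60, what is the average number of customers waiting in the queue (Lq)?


rho = 32/60; Lq = rho^2/(1-rho) = 0.61

0.61


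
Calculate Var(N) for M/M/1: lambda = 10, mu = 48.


rho = 10/48; Var(N) = rho/(1-rho)^2 = 0.33

0.33


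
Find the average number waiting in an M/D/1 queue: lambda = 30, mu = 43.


M/D/1: Lq = rho^2 / (2*(1-rho)) where rho = 30/43; Lq = 0.81

0.81


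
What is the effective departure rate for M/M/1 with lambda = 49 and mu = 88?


For a stable queue (lambda < mu), throughput = lambda = 49 per hour

49 per hour


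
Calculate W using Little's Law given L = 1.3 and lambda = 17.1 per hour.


W = L / lambda = 1.3 / 17.1 = 0.076 hours

0.076 hours


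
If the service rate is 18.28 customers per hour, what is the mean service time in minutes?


Mean service time = 60/mu = 60/18.28 = 3.28 minutes

3.28 minutes


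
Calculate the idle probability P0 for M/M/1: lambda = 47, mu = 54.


P0 = 1 - rho = 1 - 47/54 = 0.1296

0.1296


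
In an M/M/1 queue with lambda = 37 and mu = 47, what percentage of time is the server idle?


Idle fraction = (1 - rho) * 100 = (1 - 37/47) * 100 = 21.3%

21.3%


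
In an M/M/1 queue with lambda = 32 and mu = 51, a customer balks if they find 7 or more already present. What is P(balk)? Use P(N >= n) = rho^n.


P(N >= 7) = rho^7 = (32/51)^7 = 0.0383

0.0383


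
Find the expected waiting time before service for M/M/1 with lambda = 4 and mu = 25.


rho = 4/25; Wq = rho/(mu - lambda) = 0.0076 hours

0.0076 hours


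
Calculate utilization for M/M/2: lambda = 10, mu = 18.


rho = lambda/(c*mu) = 10/(2*18) = 0.2778

0.2778


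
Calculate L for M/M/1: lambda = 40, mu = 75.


rho = 40/75; L = rho/(1-rho) = 1.14

1.14


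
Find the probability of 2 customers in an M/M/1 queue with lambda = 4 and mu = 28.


rho = 4/28; P(n) = (1-rho)*rho^n = (1-4/28)*(4/28)^2 = 0.0175

0.0175


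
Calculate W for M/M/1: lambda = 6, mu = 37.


W = 1/(mu - lambda) = 1/(37 - 6) = 0.0323 hours

0.0323 hours


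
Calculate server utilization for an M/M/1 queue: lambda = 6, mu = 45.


rho = lambda/mu = 6/45 = 0.1333

0.1333


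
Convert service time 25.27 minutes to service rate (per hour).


mu = 60 / avg_service_time = 60 / 25.27 = 2.37 per hour

2.37 per hour


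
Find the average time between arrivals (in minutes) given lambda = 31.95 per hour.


Mean interarrival time = 60/lambda = 60/31.95 = 1.88 minutes

1.88 minutes


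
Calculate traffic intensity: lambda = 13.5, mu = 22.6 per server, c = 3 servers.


rho = lambda / (c * mu) = 13.5 / (3 * 22.6) = 0.1991

0.1991


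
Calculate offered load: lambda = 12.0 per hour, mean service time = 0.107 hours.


Offered load a = lambda * E[S] = 12.0 * 0.107 = 1.28 Erlangs

1.28 Erlangs


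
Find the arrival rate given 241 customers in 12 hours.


lambda = total arrivals / time = 241 / 12 = 20.08 per hour

20.08 per hour


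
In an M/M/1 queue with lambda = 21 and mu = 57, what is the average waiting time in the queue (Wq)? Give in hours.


rho = 21/57; Wq = rho/(mu - lambda) = 0.0102 hours

0.0102 hours


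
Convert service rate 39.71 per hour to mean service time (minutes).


Mean service time = 60/mu = 60/39.71 = 1.51 minutes

1.51 minutes


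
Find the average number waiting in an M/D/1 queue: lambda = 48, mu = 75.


M/D/1: Lq = rho^2 / (2*(1-rho)) where rho = 48/75; Lq = 0.57

0.57


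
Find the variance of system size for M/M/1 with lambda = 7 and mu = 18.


rho = 7/18; Var(N) = rho/(1-rho)^2 = 1.04

1.04


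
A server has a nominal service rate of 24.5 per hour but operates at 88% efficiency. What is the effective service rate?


Effective rate = mu * efficiency = 24.5 * 0.88 = 21.56 per hour

21.56 per hour


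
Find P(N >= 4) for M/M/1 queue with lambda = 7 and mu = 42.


P(N >= 4) = rho^4 = (7/42)^4 = 0.0008

0.0008


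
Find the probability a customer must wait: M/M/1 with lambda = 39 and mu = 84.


P(wait) = rho = lambda/mu = 39/84 = 0.4643

0.4643


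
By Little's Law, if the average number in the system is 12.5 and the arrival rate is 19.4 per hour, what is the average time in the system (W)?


W = L / lambda = 12.5 / 19.4 = 0.6443 hours

0.6443 hours


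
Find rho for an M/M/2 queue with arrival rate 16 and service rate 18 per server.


rho = lambda/(c*mu) = 16/(2*18) = 0.4444

0.4444


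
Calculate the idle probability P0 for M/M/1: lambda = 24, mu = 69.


P0 = 1 - rho = 1 - 24/69 = 0.6522

0.6522


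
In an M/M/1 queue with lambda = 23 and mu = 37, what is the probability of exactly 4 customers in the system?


rho = 23/37; P(n) = (1-rho)*rho^n = (1-23/37)*(23/37)^4 = 0.0565

0.0565


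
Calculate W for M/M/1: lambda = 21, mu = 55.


W = 1/(mu - lambda) = 1/(55 - 21) = 0.0294 hours

0.0294 hours


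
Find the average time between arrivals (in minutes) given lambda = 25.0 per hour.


Mean interarrival time = 60/lambda = 60/25.0 = 2.4 minutes

2.4 minutes


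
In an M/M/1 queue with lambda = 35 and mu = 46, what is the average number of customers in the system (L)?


rho = 35/46; L = rho/(1-rho) = 3.18

3.18


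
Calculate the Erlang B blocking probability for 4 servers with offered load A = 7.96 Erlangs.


B(N,A) = (A^N/N!) / sum(A^k/k!, k=0..N) with N=4, A=7.96 = 0.5729

0.5729


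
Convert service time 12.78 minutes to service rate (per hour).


mu = 60 / avg_service_time = 60 / 12.78 = 4.69 per hour

4.69 per hour


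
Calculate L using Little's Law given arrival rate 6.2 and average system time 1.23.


L = lambda * W = 6.2 * 1.23 = 7.63

7.63


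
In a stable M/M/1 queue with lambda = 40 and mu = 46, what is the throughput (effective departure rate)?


For a stable queue (lambda < mu), throughput = lambda = 40 per hour

40 per hour


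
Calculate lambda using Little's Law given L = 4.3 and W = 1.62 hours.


lambda = L / W = 4.3 / 1.62 = 2.65 per hour

2.65 per hour


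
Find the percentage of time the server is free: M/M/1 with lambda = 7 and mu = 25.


Idle fraction = (1 - rho) * 100 = (1 - 7/25) * 100 = 72.0%

72.0%


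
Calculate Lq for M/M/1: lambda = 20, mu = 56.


rho = 20/56; Lq = rho^2/(1-rho) = 0.2

0.2


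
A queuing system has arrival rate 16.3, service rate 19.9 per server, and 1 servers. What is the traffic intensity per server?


rho = lambda / (c * mu) = 16.3 / (1 * 19.9) = 0.8191

0.8191


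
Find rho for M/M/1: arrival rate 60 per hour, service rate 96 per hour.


rho = lambda/mu = 60/96 = 0.625

0.625


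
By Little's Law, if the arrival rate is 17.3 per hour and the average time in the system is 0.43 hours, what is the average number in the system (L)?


L = lambda * W = 17.3 * 0.43 = 7.44

7.44


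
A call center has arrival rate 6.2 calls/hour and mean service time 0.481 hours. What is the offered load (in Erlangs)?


Offered load a = lambda * E[S] = 6.2 * 0.481 = 2.98 Erlangs

2.98 Erlangs


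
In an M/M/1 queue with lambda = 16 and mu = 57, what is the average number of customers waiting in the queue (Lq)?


rho = 16/57; Lq = rho^2/(1-rho) = 0.11

0.11


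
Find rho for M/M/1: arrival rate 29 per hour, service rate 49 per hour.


rho = lambda/mu = 29/49 = 0.5918

0.5918


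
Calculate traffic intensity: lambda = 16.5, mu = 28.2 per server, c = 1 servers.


rho = lambda / (c * mu) = 16.5 / (1 * 28.2) = 0.5851

0.5851


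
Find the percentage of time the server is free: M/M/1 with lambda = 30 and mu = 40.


Idle fraction = (1 - rho) * 100 = (1 - 30/40) * 100 = 25.0%

25.0%


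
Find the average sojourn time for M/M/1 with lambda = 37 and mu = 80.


W = 1/(mu - lambda) = 1/(80 - 37) = 0.0233 hours

0.0233 hours


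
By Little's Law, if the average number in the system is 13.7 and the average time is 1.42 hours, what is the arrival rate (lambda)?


lambda = L / W = 13.7 / 1.42 = 9.65 per hour

9.65 per hour


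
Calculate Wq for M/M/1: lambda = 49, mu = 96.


rho = 49/96; Wq = rho/(mu - lambda) = 0.0109 hours

0.0109 hours


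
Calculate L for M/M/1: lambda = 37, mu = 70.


rho = 37/70; L = rho/(1-rho) = 1.12

1.12


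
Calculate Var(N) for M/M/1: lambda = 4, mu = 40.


rho = 4/40; Var(N) = rho/(1-rho)^2 = 0.12

0.12


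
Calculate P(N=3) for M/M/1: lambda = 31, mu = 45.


rho = 31/45; P(n) = (1-rho)*rho^n = (1-31/45)*(31/45)^3 = 0.1017

0.1017


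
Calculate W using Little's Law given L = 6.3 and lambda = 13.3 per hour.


W = L / lambda = 6.3 / 13.3 = 0.4737 hours

0.4737 hours


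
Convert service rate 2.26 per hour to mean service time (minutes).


Mean service time = 60/mu = 60/2.26 = 26.55 minutes

26.55 minutes


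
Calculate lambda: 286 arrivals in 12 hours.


lambda = total arrivals / time = 286 / 12 = 23.83 per hour

23.83 per hour


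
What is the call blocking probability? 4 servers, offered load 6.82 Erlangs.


B(N,A) = (A^N/N!) / sum(A^k/k!, k=0..N) with N=4, A=6.82 = 0.5178

0.5178


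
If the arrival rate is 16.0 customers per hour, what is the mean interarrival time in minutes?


Mean interarrival time = 60/lambda = 60/16.0 = 3.75 minutes

3.75 minutes


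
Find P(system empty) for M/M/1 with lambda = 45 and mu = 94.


P0 = 1 - rho = 1 - 45/94 = 0.5213

0.5213


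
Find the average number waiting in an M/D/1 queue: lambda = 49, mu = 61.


M/D/1: Lq = rho^2 / (2*(1-rho)) where rho = 49/61; Lq = 1.64

1.64


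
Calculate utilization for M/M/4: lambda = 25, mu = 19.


rho = lambda/(c*mu) = 25/(4*19) = 0.3289

0.3289


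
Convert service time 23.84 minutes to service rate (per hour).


mu = 60 / avg_service_time = 60 / 23.84 = 2.52 per hour

2.52 per hour


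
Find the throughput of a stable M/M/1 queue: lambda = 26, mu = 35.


For a stable queue (lambda < mu), throughput = lambda = 26 per hour

26 per hour


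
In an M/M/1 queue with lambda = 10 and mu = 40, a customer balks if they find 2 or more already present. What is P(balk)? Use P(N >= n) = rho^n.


P(N >= 2) = rho^2 = (10/40)^2 = 0.0625

0.0625


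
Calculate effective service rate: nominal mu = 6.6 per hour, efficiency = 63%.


Effective rate = mu * efficiency = 6.6 * 0.63 = 4.16 per hour

4.16 per hour


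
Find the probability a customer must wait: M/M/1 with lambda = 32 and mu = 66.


P(wait) = rho = lambda/mu = 32/66 = 0.4848

0.4848


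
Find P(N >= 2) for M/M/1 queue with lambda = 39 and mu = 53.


P(N >= 2) = rho^2 = (39/53)^2 = 0.5415

0.5415


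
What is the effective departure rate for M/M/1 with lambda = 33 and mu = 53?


For a stable queue (lambda < mu), throughput = lambda = 33 per hour

33 per hour


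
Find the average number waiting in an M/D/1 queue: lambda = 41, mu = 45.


M/D/1: Lq = rho^2 / (2*(1-rho)) where rho = 41/45; Lq = 4.67

4.67


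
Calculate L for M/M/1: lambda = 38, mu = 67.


rho = 38/67; L = rho/(1-rho) = 1.31

1.31


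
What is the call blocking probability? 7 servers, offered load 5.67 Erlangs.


B(N,A) = (A^N/N!) / sum(A^k/k!, k=0..N) with N=7, A=5.67 = 0.1636

0.1636


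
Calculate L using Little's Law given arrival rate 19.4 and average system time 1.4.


L = lambda * W = 19.4 * 1.4 = 27.16

27.16


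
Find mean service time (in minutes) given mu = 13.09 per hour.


Mean service time = 60/mu = 60/13.09 = 4.58 minutes

4.58 minutes


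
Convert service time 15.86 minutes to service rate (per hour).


mu = 60 / avg_service_time = 60 / 15.86 = 3.78 per hour

3.78 per hour


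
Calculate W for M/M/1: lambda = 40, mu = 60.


W = 1/(mu - lambda) = 1/(60 - 40) = 0.05 hours

0.05 hours


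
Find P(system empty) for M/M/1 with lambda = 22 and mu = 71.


P0 = 1 - rho = 1 - 22/71 = 0.6901

0.6901


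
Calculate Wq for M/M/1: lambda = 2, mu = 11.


rho = 2/11; Wq = rho/(mu - lambda) = 0.0202 hours

0.0202 hours


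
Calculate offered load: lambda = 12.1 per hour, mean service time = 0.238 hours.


Offered load a = lambda * E[S] = 12.1 * 0.238 = 2.88 Erlangs

2.88 Erlangs


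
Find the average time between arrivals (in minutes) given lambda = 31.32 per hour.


Mean interarrival time = 60/lambda = 60/31.32 = 1.92 minutes

1.92 minutes


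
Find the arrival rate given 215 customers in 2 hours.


lambda = total arrivals / time = 215 / 2 = 107.5 per hour

107.5 per hour


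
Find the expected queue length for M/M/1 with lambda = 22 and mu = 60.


rho = 22/60; Lq = rho^2/(1-rho) = 0.21

0.21


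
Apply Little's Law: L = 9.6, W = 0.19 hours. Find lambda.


lambda = L / W = 9.6 / 0.19 = 50.53 per hour

50.53 per hour


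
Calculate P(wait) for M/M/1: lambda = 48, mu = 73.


P(wait) = rho = lambda/mu = 48/73 = 0.6575

0.6575


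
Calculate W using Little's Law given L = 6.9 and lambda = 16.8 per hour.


W = L / lambda = 6.9 / 16.8 = 0.4107 hours

0.4107 hours


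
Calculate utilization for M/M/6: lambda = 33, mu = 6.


rho = lambda/(c*mu) = 33/(6*6) = 0.9167

0.9167


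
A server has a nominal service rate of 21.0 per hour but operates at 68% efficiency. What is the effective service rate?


Effective rate = mu * efficiency = 21.0 * 0.68 = 14.28 per hour

14.28 per hour


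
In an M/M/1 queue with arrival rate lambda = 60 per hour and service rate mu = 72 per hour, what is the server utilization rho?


rho = lambda/mu = 60/72 = 0.8333

0.8333


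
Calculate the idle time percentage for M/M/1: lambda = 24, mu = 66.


Idle fraction = (1 - rho) * 100 = (1 - 24/66) * 100 = 63.6%

63.6%


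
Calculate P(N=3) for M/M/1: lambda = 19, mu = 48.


rho = 19/48; P(n) = (1-rho)*rho^n = (1-19/48)*(19/48)^3 = 0.0375

0.0375


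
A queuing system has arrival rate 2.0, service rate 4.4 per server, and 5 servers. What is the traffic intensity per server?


rho = lambda / (c * mu) = 2.0 / (5 * 4.4) = 0.0909

0.0909


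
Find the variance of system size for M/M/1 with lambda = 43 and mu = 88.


rho = 43/88; Var(N) = rho/(1-rho)^2 = 1.87

1.87


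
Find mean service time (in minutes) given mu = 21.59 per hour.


Mean service time = 60/mu = 60/21.59 = 2.78 minutes

2.78 minutes


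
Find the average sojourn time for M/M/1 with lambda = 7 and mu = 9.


W = 1/(mu - lambda) = 1/(9 - 7) = 0.5 hours

0.5 hours


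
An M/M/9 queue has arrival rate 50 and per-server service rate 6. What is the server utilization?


rho = lambda/(c*mu) = 50/(9*6) = 0.9259

0.9259


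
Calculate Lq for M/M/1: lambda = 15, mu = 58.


rho = 15/58; Lq = rho^2/(1-rho) = 0.09

0.09


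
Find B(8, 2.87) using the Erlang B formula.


B(N,A) = (A^N/N!) / sum(A^k/k!, k=0..N) with N=8, A=2.87 = 0.0065

0.0065


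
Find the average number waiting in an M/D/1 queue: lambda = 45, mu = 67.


M/D/1: Lq = rho^2 / (2*(1-rho)) where rho = 45/67; Lq = 0.69

0.69


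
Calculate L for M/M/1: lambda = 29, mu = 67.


rho = 29/67; L = rho/(1-rho) = 0.76

0.76


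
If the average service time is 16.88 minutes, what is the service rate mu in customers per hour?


mu = 60 / avg_service_time = 60 / 16.88 = 3.55 per hour

3.55 per hour


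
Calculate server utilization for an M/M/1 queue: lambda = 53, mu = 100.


rho = lambda/mu = 53/100 = 0.53

0.53


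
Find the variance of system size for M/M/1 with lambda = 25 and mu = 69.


rho = 25/69; Var(N) = rho/(1-rho)^2 = 0.89

0.89


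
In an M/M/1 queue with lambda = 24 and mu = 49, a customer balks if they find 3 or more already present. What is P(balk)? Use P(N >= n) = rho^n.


P(N >= 3) = rho^3 = (24/49)^3 = 0.1175

0.1175


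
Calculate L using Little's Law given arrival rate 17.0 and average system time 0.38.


L = lambda * W = 17.0 * 0.38 = 6.46

6.46


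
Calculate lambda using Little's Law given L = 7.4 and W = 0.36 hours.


lambda = L / W = 7.4 / 0.36 = 20.56 per hour

20.56 per hour


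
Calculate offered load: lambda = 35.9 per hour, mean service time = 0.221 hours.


Offered load a = lambda * E[S] = 35.9 * 0.221 = 7.93 Erlangs

7.93 Erlangs


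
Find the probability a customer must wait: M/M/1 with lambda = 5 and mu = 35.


P(wait) = rho = lambda/mu = 5/35 = 0.1429

0.1429


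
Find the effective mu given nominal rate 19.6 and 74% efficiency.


Effective rate = mu * efficiency = 19.6 * 0.74 = 14.5 per hour

14.5 per hour


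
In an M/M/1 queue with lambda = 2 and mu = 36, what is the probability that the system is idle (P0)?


P0 = 1 - rho = 1 - 2/36 = 0.9444

0.9444


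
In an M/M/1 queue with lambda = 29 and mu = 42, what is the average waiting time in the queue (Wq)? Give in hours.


rho = 29/42; Wq = rho/(mu - lambda) = 0.0531 hours

0.0531 hours


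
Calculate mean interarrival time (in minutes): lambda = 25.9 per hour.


Mean interarrival time = 60/lambda = 60/25.9 = 2.32 minutes

2.32 minutes


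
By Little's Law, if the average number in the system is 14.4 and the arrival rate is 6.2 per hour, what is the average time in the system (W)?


W = L / lambda = 14.4 / 6.2 = 2.3226 hours

2.3226 hours


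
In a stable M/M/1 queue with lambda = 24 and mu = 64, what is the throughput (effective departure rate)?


For a stable queue (lambda < mu), throughput = lambda = 24 per hour

24 per hour


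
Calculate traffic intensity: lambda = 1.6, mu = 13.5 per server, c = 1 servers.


rho = lambda / (c * mu) = 1.6 / (1 * 13.5) = 0.1185

0.1185


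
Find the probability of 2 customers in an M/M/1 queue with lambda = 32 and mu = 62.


rho = 32/62; P(n) = (1-rho)*rho^n = (1-32/62)*(32/62)^2 = 0.1289

0.1289


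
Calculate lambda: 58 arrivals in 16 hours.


lambda = total arrivals / time = 58 / 16 = 3.63 per hour

3.63 per hour


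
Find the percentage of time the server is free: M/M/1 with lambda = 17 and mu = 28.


Idle fraction = (1 - rho) * 100 = (1 - 17/28) * 100 = 39.3%

39.3%


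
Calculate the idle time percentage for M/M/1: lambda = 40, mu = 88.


Idle fraction = (1 - rho) * 100 = (1 - 40/88) * 100 = 54.5%

54.5%


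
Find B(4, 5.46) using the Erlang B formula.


B(N,A) = (A^N/N!) / sum(A^k/k!, k=0..N) with N=4, A=5.46 = 0.433

0.433


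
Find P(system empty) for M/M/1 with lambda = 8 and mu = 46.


P0 = 1 - rho = 1 - 8/46 = 0.8261

0.8261


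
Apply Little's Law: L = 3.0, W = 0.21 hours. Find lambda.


lambda = L / W = 3.0 / 0.21 = 14.29 per hour

14.29 per hour


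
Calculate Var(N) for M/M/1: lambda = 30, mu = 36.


rho = 30/36; Var(N) = rho/(1-rho)^2 = 30.0

30.0


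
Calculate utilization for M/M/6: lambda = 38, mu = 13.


rho = lambda/(c*mu) = 38/(6*13) = 0.4872

0.4872


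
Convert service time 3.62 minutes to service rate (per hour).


mu = 60 / avg_service_time = 60 / 3.62 = 16.57 per hour

16.57 per hour


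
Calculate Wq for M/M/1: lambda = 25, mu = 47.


rho = 25/47; Wq = rho/(mu - lambda) = 0.0242 hours

0.0242 hours


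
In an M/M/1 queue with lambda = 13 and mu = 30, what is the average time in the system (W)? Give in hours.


W = 1/(mu - lambda) = 1/(30 - 13) = 0.0588 hours

0.0588 hours


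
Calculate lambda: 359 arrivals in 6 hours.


lambda = total arrivals / time = 359 / 6 = 59.83 per hour

59.83 per hour


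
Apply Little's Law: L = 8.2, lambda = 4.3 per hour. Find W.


W = L / lambda = 8.2 / 4.3 = 1.907 hours

1.907 hours


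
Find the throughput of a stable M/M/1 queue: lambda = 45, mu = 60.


For a stable queue (lambda < mu), throughput = lambda = 45 per hour

45 per hour


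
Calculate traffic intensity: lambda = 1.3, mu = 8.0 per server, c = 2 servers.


rho = lambda / (c * mu) = 1.3 / (2 * 8.0) = 0.0813

0.0813


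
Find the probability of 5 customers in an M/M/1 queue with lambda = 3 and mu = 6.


rho = 3/6; P(n) = (1-rho)*rho^n = (1-3/6)*(3/6)^5 = 0.0156

0.0156


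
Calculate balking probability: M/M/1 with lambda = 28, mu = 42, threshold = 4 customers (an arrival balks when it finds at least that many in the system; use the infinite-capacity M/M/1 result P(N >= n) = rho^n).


P(N >= 4) = rho^4 = (28/42)^4 = 0.1975

0.1975


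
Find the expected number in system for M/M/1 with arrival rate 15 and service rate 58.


rho = 15/58; L = rho/(1-rho) = 0.35

0.35


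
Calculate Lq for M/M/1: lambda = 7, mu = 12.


rho = 7/12; Lq = rho^2/(1-rho) = 0.82

0.82


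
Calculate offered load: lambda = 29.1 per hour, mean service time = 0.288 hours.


Offered load a = lambda * E[S] = 29.1 * 0.288 = 8.38 Erlangs

8.38 Erlangs


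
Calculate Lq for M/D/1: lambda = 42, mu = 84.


M/D/1: Lq = rho^2 / (2*(1-rho)) where rho = 42/84; Lq = 0.25

0.25


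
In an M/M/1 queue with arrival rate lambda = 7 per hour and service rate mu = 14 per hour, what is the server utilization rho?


rho = lambda/mu = 7/14 = 0.5

0.5


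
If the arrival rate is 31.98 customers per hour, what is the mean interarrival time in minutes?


Mean interarrival time = 60/lambda = 60/31.98 = 1.88 minutes

1.88 minutes


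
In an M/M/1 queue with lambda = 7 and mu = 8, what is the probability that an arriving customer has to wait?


P(wait) = rho = lambda/mu = 7/8 = 0.875

0.875


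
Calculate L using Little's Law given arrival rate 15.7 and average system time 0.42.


L = lambda * W = 15.7 * 0.42 = 6.59

6.59


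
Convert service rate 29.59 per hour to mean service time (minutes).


Mean service time = 60/mu = 60/29.59 = 2.03 minutes

2.03 minutes


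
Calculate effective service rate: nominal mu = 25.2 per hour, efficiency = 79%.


Effective rate = mu * efficiency = 25.2 * 0.79 = 19.91 per hour

19.91 per hour


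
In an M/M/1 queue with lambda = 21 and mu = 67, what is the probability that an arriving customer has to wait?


P(wait) = rho = lambda/mu = 21/67 = 0.3134

0.3134


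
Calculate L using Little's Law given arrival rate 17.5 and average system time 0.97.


L = lambda * W = 17.5 * 0.97 = 16.98

16.98


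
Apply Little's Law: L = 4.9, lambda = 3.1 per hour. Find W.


W = L / lambda = 4.9 / 3.1 = 1.5806 hours

1.5806 hours


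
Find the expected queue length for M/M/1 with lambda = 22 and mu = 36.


rho = 22/36; Lq = rho^2/(1-rho) = 0.96

0.96


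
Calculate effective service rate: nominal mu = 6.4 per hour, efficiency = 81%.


Effective rate = mu * efficiency = 6.4 * 0.81 = 5.18 per hour

5.18 per hour


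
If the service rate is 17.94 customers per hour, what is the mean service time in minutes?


Mean service time = 60/mu = 60/17.94 = 3.34 minutes

3.34 minutes


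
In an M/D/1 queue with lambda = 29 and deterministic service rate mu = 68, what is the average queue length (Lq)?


M/D/1: Lq = rho^2 / (2*(1-rho)) where rho = 29/68; Lq = 0.16

0.16


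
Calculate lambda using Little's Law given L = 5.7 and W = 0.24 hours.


lambda = L / W = 5.7 / 0.24 = 23.75 per hour

23.75 per hour


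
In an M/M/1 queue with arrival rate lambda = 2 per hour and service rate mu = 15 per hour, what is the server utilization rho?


rho = lambda/mu = 2/15 = 0.1333

0.1333


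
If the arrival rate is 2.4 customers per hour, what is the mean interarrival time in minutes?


Mean interarrival time = 60/lambda = 60/2.4 = 25.0 minutes

25.0 minutes


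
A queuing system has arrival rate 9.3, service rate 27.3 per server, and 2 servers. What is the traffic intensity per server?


rho = lambda / (c * mu) = 9.3 / (2 * 27.3) = 0.1703

0.1703


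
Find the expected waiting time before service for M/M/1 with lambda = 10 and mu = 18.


rho = 10/18; Wq = rho/(mu - lambda) = 0.0694 hours

0.0694 hours


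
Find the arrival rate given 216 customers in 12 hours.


lambda = total arrivals / time = 216 / 12 = 18.0 per hour

18.0 per hour


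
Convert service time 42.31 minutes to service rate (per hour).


mu = 60 / avg_service_time = 60 / 42.31 = 1.42 per hour

1.42 per hour


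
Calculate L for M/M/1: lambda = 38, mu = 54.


rho = 38/54; L = rho/(1-rho) = 2.38

2.38


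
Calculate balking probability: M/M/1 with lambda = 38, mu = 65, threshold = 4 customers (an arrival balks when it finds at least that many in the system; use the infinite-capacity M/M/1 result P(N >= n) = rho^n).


P(N >= 4) = rho^4 = (38/65)^4 = 0.1168

0.1168


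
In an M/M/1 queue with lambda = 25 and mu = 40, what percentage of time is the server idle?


Idle fraction = (1 - rho) * 100 = (1 - 25/40) * 100 = 37.5%

37.5%


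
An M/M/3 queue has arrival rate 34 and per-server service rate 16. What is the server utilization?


rho = lambda/(c*mu) = 34/(3*16) = 0.7083

0.7083


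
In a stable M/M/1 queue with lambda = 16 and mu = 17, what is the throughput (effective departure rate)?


For a stable queue (lambda < mu), throughput = lambda = 16 per hour

16 per hour


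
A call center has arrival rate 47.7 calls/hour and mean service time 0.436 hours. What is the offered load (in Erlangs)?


Offered load a = lambda * E[S] = 47.7 * 0.436 = 20.8 Erlangs

20.8 Erlangs


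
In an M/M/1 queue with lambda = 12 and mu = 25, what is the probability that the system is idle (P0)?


P0 = 1 - rho = 1 - 12/25 = 0.52

0.52


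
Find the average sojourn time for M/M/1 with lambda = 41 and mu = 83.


W = 1/(mu - lambda) = 1/(83 - 41) = 0.0238 hours

0.0238 hours


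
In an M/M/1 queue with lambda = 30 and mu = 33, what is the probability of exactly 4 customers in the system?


rho = 30/33; P(n) = (1-rho)*rho^n = (1-30/33)*(30/33)^4 = 0.0621

0.0621


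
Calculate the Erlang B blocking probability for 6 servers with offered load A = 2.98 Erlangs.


B(N,A) = (A^N/N!) / sum(A^k/k!, k=0..N) with N=6, A=2.98 = 0.0511

0.0511


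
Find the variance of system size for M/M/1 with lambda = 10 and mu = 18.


rho = 10/18; Var(N) = rho/(1-rho)^2 = 2.81

2.81


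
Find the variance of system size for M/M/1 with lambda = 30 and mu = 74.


rho = 30/74; Var(N) = rho/(1-rho)^2 = 1.15

1.15


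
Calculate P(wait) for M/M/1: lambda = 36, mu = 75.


P(wait) = rho = lambda/mu = 36/75 = 0.48

0.48


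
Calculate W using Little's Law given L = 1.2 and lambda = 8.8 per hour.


W = L / lambda = 1.2 / 8.8 = 0.1364 hours

0.1364 hours


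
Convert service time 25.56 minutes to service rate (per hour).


mu = 60 / avg_service_time = 60 / 25.56 = 2.35 per hour

2.35 per hour


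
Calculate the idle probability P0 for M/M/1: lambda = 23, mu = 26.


P0 = 1 - rho = 1 - 23/26 = 0.1154

0.1154


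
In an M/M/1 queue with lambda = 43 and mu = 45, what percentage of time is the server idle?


Idle fraction = (1 - rho) * 100 = (1 - 43/45) * 100 = 4.4%

4.4%


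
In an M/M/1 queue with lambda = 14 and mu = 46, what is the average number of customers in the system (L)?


rho = 14/46; L = rho/(1-rho) = 0.44

0.44


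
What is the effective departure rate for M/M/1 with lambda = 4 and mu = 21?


For a stable queue (lambda < mu), throughput = lambda = 4 per hour

4 per hour


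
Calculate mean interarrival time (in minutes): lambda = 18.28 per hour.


Mean interarrival time = 60/lambda = 60/18.28 = 3.28 minutes

3.28 minutes


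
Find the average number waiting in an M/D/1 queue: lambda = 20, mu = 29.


M/D/1: Lq = rho^2 / (2*(1-rho)) where rho = 20/29; Lq = 0.77

0.77


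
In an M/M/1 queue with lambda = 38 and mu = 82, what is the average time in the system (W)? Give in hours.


W = 1/(mu - lambda) = 1/(82 - 38) = 0.0227 hours

0.0227 hours


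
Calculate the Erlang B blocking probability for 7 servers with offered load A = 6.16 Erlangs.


B(N,A) = (A^N/N!) / sum(A^k/k!, k=0..N) with N=7, A=6.16 = 0.1955

0.1955


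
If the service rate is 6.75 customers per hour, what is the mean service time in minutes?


Mean service time = 60/mu = 60/6.75 = 8.89 minutes

8.89 minutes


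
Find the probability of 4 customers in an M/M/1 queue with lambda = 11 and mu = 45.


rho = 11/45; P(n) = (1-rho)*rho^n = (1-11/45)*(11/45)^4 = 0.0027

0.0027


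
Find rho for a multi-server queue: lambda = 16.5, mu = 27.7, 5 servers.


rho = lambda / (c * mu) = 16.5 / (5 * 27.7) = 0.1191

0.1191


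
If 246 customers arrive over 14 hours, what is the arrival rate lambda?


lambda = total arrivals / time = 246 / 14 = 17.57 per hour

17.57 per hour


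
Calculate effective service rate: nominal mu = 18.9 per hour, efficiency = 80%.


Effective rate = mu * efficiency = 18.9 * 0.8 = 15.12 per hour

15.12 per hour


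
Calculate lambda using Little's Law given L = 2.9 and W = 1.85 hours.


lambda = L / W = 2.9 / 1.85 = 1.57 per hour

1.57 per hour


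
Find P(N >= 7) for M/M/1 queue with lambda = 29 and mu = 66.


P(N >= 7) = rho^7 = (29/66)^7 = 0.0032

0.0032


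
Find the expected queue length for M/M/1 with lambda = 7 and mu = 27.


rho = 7/27; Lq = rho^2/(1-rho) = 0.09

0.09


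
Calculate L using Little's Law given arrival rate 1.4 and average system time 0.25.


L = lambda * W = 1.4 * 0.25 = 0.35

0.35


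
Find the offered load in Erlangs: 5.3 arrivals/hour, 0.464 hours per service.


Offered load a = lambda * E[S] = 5.3 * 0.464 = 2.46 Erlangs

2.46 Erlangs


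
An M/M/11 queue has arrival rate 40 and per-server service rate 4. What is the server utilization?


rho = lambda/(c*mu) = 40/(11*4) = 0.9091

0.9091


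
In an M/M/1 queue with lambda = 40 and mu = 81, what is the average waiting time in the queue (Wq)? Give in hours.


rho = 40/81; Wq = rho/(mu - lambda) = 0.012 hours

0.012 hours


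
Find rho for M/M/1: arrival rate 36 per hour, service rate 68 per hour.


rho = lambda/mu = 36/68 = 0.5294

0.5294


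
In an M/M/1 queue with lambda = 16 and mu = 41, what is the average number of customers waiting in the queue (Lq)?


rho = 16/41; Lq = rho^2/(1-rho) = 0.25

0.25


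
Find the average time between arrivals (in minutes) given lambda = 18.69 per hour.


Mean interarrival time = 60/lambda = 60/18.69 = 3.21 minutes

3.21 minutes


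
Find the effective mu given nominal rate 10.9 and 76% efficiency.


Effective rate = mu * efficiency = 10.9 * 0.76 = 8.28 per hour

8.28 per hour


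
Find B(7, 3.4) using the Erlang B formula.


B(N,A) = (A^N/N!) / sum(A^k/k!, k=0..N) with N=7, A=3.4 = 0.0356

0.0356


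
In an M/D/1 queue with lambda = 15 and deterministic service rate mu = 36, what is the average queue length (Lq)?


M/D/1: Lq = rho^2 / (2*(1-rho)) where rho = 15/36; Lq = 0.15

0.15


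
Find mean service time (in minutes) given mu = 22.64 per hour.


Mean service time = 60/mu = 60/22.64 = 2.65 minutes

2.65 minutes


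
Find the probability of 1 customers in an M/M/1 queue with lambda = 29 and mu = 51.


rho = 29/51; P(n) = (1-rho)*rho^n = (1-29/51)*(29/51)^1 = 0.2453

0.2453


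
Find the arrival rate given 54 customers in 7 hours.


lambda = total arrivals / time = 54 / 7 = 7.71 per hour

7.71 per hour


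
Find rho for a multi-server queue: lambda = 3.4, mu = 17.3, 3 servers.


rho = lambda / (c * mu) = 3.4 / (3 * 17.3) = 0.0655

0.0655


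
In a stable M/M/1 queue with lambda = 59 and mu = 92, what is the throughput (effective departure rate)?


For a stable queue (lambda < mu), throughput = lambda = 59 per hour

59 per hour


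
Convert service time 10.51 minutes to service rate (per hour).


mu = 60 / avg_service_time = 60 / 10.51 = 5.71 per hour

5.71 per hour


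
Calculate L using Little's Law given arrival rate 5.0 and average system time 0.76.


L = lambda * W = 5.0 * 0.76 = 3.8

3.8


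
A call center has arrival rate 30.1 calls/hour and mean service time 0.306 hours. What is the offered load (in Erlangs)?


Offered load a = lambda * E[S] = 30.1 * 0.306 = 9.21 Erlangs

9.21 Erlangs


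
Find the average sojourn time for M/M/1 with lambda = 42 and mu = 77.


W = 1/(mu - lambda) = 1/(77 - 42) = 0.0286 hours

0.0286 hours


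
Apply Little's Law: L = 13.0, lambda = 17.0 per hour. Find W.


W = L / lambda = 13.0 / 17.0 = 0.7647 hours

0.7647 hours


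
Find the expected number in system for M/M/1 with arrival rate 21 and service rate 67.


rho = 21/67; L = rho/(1-rho) = 0.46

0.46


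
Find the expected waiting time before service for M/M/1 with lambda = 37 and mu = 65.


rho = 37/65; Wq = rho/(mu - lambda) = 0.0203 hours

0.0203 hours


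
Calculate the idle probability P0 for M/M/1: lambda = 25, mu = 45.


P0 = 1 - rho = 1 - 25/45 = 0.4444

0.4444


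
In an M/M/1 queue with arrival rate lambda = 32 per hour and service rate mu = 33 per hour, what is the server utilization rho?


rho = lambda/mu = 32/33 = 0.9697

0.9697


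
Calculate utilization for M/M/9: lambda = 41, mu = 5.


rho = lambda/(c*mu) = 41/(9*5) = 0.9111

0.9111


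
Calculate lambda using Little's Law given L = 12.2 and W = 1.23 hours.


lambda = L / W = 12.2 / 1.23 = 9.92 per hour

9.92 per hour


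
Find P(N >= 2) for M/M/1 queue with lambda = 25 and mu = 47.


P(N >= 2) = rho^2 = (25/47)^2 = 0.2829

0.2829


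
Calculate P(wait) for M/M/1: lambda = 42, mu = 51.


P(wait) = rho = lambda/mu = 42/51 = 0.8235

0.8235


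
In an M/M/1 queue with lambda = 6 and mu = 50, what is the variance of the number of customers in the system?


rho = 6/50; Var(N) = rho/(1-rho)^2 = 0.15

0.15


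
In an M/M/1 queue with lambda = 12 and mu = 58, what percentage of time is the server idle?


Idle fraction = (1 - rho) * 100 = (1 - 12/58) * 100 = 79.3%

79.3%


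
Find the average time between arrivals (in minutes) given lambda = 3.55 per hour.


Mean interarrival time = 60/lambda = 60/3.55 = 16.9 minutes

16.9 minutes


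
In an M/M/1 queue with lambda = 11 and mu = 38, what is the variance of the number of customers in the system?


rho = 11/38; Var(N) = rho/(1-rho)^2 = 0.57

0.57


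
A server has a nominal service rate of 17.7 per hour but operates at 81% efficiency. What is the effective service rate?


Effective rate = mu * efficiency = 17.7 * 0.81 = 14.34 per hour

14.34 per hour


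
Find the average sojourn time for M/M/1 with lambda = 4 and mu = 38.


W = 1/(mu - lambda) = 1/(38 - 4) = 0.0294 hours

0.0294 hours


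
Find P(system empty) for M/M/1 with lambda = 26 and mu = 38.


P0 = 1 - rho = 1 - 26/38 = 0.3158

0.3158


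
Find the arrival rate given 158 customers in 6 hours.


lambda = total arrivals / time = 158 / 6 = 26.33 per hour

26.33 per hour


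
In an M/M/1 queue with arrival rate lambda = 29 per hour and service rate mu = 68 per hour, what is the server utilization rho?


rho = lambda/mu = 29/68 = 0.4265

0.4265


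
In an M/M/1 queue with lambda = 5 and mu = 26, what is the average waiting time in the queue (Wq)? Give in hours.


rho = 5/26; Wq = rho/(mu - lambda) = 0.0092 hours

0.0092 hours


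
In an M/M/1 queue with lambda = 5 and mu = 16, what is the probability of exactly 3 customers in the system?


rho = 5/16; P(n) = (1-rho)*rho^n = (1-5/16)*(5/16)^3 = 0.021

0.021
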